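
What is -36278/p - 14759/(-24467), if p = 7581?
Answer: -775725847/185484327 ≈ -4.1822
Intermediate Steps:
-36278/p - 14759/(-24467) = -36278/7581 - 14759/(-24467) = -36278*1/7581 - 14759*(-1/24467) = -36278/7581 + 14759/24467 = -775725847/185484327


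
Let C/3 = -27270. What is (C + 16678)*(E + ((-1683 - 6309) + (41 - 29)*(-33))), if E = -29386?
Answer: 2460296168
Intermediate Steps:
C = -81810 (C = 3*(-27270) = -81810)
(C + 16678)*(E + ((-1683 - 6309) + (41 - 29)*(-33))) = (-81810 + 16678)*(-29386 + ((-1683 - 6309) + (41 - 29)*(-33))) = -65132*(-29386 + (-7992 + 12*(-33))) = -65132*(-29386 + (-7992 - 396)) = -65132*(-29386 - 8388) = -65132*(-37774) = 2460296168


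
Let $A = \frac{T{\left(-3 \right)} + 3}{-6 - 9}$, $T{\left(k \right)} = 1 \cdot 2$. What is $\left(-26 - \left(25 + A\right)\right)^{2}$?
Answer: $\frac{23104}{9} \approx 2567.1$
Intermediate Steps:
$T{\left(k \right)} = 2$
$A = - \frac{1}{3}$ ($A = \frac{2 + 3}{-6 - 9} = \frac{5}{-15} = 5 \left(- \frac{1}{15}\right) = - \frac{1}{3} \approx -0.33333$)
$\left(-26 - \left(25 + A\right)\right)^{2} = \left(-26 - \frac{74}{3}\right)^{2} = \left(- \frac{152}{3}\right)^{2} = \frac{23104}{9}$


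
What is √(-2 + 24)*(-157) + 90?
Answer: 90 - 157*√22 ≈ -646.40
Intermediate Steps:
√(-2 + 24)*(-157) + 90 = √22*(-157) + 90 = -157*√22 + 90 = 90 - 157*√22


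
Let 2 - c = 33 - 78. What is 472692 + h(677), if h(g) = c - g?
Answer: 472062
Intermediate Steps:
c = 47 (c = 2 - (33 - 78) = 2 - 1*(-45) = 2 + 45 = 47)
h(g) = 47 - g
472692 + h(677) = 472692 + (47 - 1*677) = 472692 + (47 - 677) = 472692 - 630 = 472062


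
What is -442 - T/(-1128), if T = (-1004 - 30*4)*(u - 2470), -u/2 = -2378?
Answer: -127835/47 ≈ -2719.9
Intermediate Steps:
u = 4756 (u = -2*(-2378) = 4756)
T = -2569464 (T = (-1004 - 30*4)*(4756 - 2470) = (-1004 - 120)*2286 = -1124*2286 = -2569464)
-442 - T/(-1128) = -442 - (-2569464)/(-1128) = -442 - (-2569464)*(-1)/1128 = -442 - 1*107061/47 = -442 - 107061/47 = -127835/47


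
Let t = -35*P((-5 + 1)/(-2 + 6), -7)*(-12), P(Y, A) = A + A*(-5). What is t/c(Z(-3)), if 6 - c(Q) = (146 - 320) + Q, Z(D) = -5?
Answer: 2352/37 ≈ 63.568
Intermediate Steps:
P(Y, A) = -4*A (P(Y, A) = A - 5*A = -4*A)
c(Q) = 180 - Q (c(Q) = 6 - ((146 - 320) + Q) = 6 - (-174 + Q) = 6 + (174 - Q) = 180 - Q)
t = 11760 (t = -(-140)*(-7)*(-12) = -35*28*(-12) = -980*(-12) = 11760)
t/c(Z(-3)) = 11760/(180 - 1*(-5)) = 11760/(180 + 5) = 11760/185 = 11760*(1/185) = 2352/37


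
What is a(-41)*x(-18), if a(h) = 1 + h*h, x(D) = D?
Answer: -30276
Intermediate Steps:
a(h) = 1 + h**2
a(-41)*x(-18) = (1 + (-41)**2)*(-18) = (1 + 1681)*(-18) = 1682*(-18) = -30276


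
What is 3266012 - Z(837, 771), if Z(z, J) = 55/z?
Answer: 2733651989/837 ≈ 3.2660e+6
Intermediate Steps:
3266012 - Z(837, 771) = 3266012 - 55/837 = 2733651989/837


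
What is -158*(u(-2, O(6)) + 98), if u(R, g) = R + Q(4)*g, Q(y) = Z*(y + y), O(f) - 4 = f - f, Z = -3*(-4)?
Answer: -75840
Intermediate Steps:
Z = 12
O(f) = 4 (O(f) = 4 + (f - f) = 4 + 0 = 4)
Q(y) = 24*y (Q(y) = 12*(y + y) = 12*(2*y) = 24*y)
u(R, g) = R + 96*g (u(R, g) = R + (24*4)*g = R + 96*g)
-158*(u(-2, O(6)) + 98) = -158*((-2 + 96*4) + 98) = -158*((-2 + 384) + 98) = -158*(382 + 98) = -158*480 = -75840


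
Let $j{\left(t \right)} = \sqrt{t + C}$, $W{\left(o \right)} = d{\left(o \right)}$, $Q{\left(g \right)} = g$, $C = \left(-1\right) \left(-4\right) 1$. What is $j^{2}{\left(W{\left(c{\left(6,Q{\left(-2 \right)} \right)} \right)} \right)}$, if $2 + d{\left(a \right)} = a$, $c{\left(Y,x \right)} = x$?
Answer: $0$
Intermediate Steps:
$C = 4$ ($C = 4 \cdot 1 = 4$)
$d{\left(a \right)} = -2 + a$
$W{\left(o \right)} = -2 + o$
$j{\left(t \right)} = \sqrt{4 + t}$ ($j{\left(t \right)} = \sqrt{t + 4} = \sqrt{4 + t}$)
$j^{2}{\left(W{\left(c{\left(6,Q{\left(-2 \right)} \right)} \right)} \right)} = \left(\sqrt{4 - 4}\right)^{2} = \left(\sqrt{0}\right)^{2} = 0^{2} = 0$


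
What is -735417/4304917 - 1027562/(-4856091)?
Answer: 852317247407/20905068699447 ≈ 0.040771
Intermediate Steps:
-735417/4304917 - 1027562/(-4856091) = -735417*1/4304917 - 1027562*(-1/4856091) = -735417/4304917 + 1027562/4856091 = 852317247407/20905068699447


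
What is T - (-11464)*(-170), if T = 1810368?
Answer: -138512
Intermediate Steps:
T - (-11464)*(-170) = 1810368 - (-11464)*(-170) = 1810368 - 1*1948880 = 1810368 - 1948880 = -138512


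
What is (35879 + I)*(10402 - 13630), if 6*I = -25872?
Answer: -101898276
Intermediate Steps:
I = -4312 (I = (⅙)*(-25872) = -4312)
(35879 + I)*(10402 - 13630) = (35879 - 4312)*(10402 - 13630) = 31567*(-3228) = -101898276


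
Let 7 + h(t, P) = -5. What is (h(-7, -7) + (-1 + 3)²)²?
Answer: 64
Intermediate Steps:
h(t, P) = -12 (h(t, P) = -7 - 5 = -12)
(h(-7, -7) + (-1 + 3)²)² = (-12 + (-1 + 3)²)² = (-12 + 2²)² = (-12 + 4)² = (-8)² = 64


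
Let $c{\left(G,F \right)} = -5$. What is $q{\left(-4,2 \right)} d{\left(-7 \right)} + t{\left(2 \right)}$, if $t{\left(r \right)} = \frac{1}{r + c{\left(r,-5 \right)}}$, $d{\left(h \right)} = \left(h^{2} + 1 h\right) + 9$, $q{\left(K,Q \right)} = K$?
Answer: $- \frac{613}{3} \approx -204.33$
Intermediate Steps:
$d{\left(h \right)} = 9 + h + h^{2}$ ($d{\left(h \right)} = \left(h^{2} + h\right) + 9 = \left(h + h^{2}\right) + 9 = 9 + h + h^{2}$)
$t{\left(r \right)} = \frac{1}{-5 + r}$ ($t{\left(r \right)} = \frac{1}{r - 5} = \frac{1}{-5 + r}$)
$q{\left(-4,2 \right)} d{\left(-7 \right)} + t{\left(2 \right)} = - 4 \left(9 - 7 + \left(-7\right)^{2}\right) + \frac{1}{-5 + 2} = - 4 \left(9 - 7 + 49\right) + \frac{1}{-3} = \left(-4\right) 51 - \frac{1}{3} = -204 - \frac{1}{3} = - \frac{613}{3}$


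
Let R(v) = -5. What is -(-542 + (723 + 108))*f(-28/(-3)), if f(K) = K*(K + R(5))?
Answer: -105196/9 ≈ -11688.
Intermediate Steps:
f(K) = K*(-5 + K) (f(K) = K*(K - 5) = K*(-5 + K))
-(-542 + (723 + 108))*f(-28/(-3)) = -(-542 + (723 + 108))*(-28/(-3))*(-5 - 28/(-3)) = -(-542 + 831)*(-28*(-1/3))*(-5 - 28*(-1/3)) = -289*28*(-5 + 28/3)/3 = -289*(28/3)*(13/3) = -289*364/9 = -1*105196/9 = -105196/9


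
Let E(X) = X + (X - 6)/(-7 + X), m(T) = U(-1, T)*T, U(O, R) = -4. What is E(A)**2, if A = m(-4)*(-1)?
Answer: 119716/529 ≈ 226.31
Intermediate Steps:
m(T) = -4*T
A = -16 (A = -4*(-4)*(-1) = 16*(-1) = -16)
E(X) = X + (-6 + X)/(-7 + X)
E(A)**2 = ((-6 + (-16)**2 - 6*(-16))/(-7 - 16))**2 = ((-6 + 256 + 96)/(-23))**2 = (-1/23*346)**2 = (-346/23)**2 = 119716/529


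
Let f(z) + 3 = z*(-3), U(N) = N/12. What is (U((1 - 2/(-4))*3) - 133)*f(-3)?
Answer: -3183/4 ≈ -795.75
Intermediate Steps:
U(N) = N/12 (U(N) = N*(1/12) = N/12)
f(z) = -3 - 3*z (f(z) = -3 + z*(-3) = -3 - 3*z)
(U((1 - 2/(-4))*3) - 133)*f(-3) = (((1 - 2/(-4))*3)/12 - 133)*(-3 - 3*(-3)) = (((1 - 2*(-¼))*3)/12 - 133)*(-3 + 9) = (((1 + ½)*3)/12 - 133)*6 = (((3/2)*3)/12 - 133)*6 = ((1/12)*(9/2) - 133)*6 = (3/8 - 133)*6 = -1061/8*6 = -3183/4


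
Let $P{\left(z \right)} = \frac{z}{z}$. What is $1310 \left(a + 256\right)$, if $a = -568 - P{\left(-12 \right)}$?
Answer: $-410030$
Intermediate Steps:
$P{\left(z \right)} = 1$
$a = -569$ ($a = -568 - 1 = -569$)
$1310 \left(a + 256\right) = 1310 \left(-569 + 256\right) = 1310 \left(-313\right) = -410030$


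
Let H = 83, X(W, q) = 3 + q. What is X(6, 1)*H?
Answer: 332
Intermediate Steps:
X(6, 1)*H = (3 + 1)*83 = 4*83 = 332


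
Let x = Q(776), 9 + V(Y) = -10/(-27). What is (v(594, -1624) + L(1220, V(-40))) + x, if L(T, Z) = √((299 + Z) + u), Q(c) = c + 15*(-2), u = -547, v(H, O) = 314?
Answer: 1060 + 13*I*√123/9 ≈ 1060.0 + 16.02*I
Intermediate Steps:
V(Y) = -233/27 (V(Y) = -9 - 10/(-27) = -9 - 10*(-1/27) = -9 + 10/27 = -233/27)
Q(c) = -30 + c (Q(c) = c - 30 = -30 + c)
L(T, Z) = √(-248 + Z) (L(T, Z) = √((299 + Z) - 547) = √(-248 + Z))
x = 746 (x = -30 + 776 = 746)
(v(594, -1624) + L(1220, V(-40))) + x = (314 + √(-248 - 233/27)) + 746 = (314 + √(-6929/27)) + 746 = (314 + 13*I*√123/9) + 746 = 1060 + 13*I*√123/9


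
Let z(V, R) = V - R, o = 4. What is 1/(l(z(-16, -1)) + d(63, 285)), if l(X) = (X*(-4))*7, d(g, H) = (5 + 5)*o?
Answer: 1/460 ≈ 0.0021739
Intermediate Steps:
d(g, H) = 40 (d(g, H) = (5 + 5)*4 = 10*4 = 40)
l(X) = -28*X (l(X) = -4*X*7 = -28*X)
1/(l(z(-16, -1)) + d(63, 285)) = 1/(-28*(-16 - 1*(-1)) + 40) = 1/(-28*(-16 + 1) + 40) = 1/(-28*(-15) + 40) = 1/(420 + 40) = 1/460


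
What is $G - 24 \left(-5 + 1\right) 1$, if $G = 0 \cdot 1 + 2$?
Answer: $98$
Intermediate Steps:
$G = 2$ ($G = 0 + 2 = 2$)
$G - 24 \left(-5 + 1\right) 1 = 2 - 24 \left(-5 + 1\right) 1 = 2 - 24 \left(\left(-4\right) 1\right) = 2 - -96 = 2 + 96 = 98$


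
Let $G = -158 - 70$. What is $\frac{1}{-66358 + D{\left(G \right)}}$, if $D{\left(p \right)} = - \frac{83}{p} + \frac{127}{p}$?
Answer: $- \frac{57}{3782417} \approx -1.507 \cdot 10^{-5}$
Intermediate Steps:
$G = -228$
$D{\left(p \right)} = \frac{44}{p}$
$\frac{1}{-66358 + D{\left(G \right)}} = \frac{1}{-66358 + \frac{44}{-228}} = \frac{1}{-66358 + 44 \left(- \frac{1}{228}\right)} = \frac{1}{-66358 - \frac{11}{57}} = \frac{1}{- \frac{3782417}{57}} = - \frac{57}{3782417}$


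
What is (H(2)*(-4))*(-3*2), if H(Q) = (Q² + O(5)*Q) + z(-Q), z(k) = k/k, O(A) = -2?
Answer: 24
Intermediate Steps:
z(k) = 1
H(Q) = 1 + Q² - 2*Q (H(Q) = (Q² - 2*Q) + 1 = 1 + Q² - 2*Q)
(H(2)*(-4))*(-3*2) = ((1 + 2² - 2*2)*(-4))*(-3*2) = ((1 + 4 - 4)*(-4))*(-6) = (1*(-4))*(-6) = -4*(-6) = 24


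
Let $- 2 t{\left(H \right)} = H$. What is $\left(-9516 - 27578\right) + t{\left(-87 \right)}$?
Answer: $- \frac{74101}{2} \approx -37051.0$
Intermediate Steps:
$t{\left(H \right)} = - \frac{H}{2}$
$\left(-9516 - 27578\right) + t{\left(-87 \right)} = \left(-9516 - 27578\right) - - \frac{87}{2} = -37094 + \frac{87}{2} = - \frac{74101}{2}$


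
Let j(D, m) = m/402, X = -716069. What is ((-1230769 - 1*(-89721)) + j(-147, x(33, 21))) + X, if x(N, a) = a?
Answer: -248853671/134 ≈ -1.8571e+6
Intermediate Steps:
j(D, m) = m/402 (j(D, m) = m*(1/402) = m/402)
((-1230769 - 1*(-89721)) + j(-147, x(33, 21))) + X = ((-1230769 - 1*(-89721)) + (1/402)*21) - 716069 = ((-1230769 + 89721) + 7/134) - 716069 = (-1141048 + 7/134) - 716069 = -152900425/134 - 716069 = -248853671/134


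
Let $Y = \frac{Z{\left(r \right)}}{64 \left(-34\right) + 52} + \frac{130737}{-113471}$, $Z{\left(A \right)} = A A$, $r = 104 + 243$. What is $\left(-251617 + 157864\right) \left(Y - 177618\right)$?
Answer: $\frac{446077625992877483}{26779156} \approx 1.6658 \cdot 10^{10}$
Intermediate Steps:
$r = 347$
$Z{\left(A \right)} = A^{2}$
$Y = - \frac{13940615027}{241012404}$ ($Y = \frac{347^{2}}{64 \left(-34\right) + 52} + \frac{130737}{-113471} = \frac{120409}{-2176 + 52} + 130737 \left(- \frac{1}{113471}\right) = \frac{120409}{-2124} - \frac{130737}{113471} = 120409 \left(- \frac{1}{2124}\right) - \frac{130737}{113471} = - \frac{120409}{2124} - \frac{130737}{113471} = - \frac{13940615027}{241012404} \approx -57.842$)
$\left(-251617 + 157864\right) \left(Y - 177618\right) = \left(-251617 + 157864\right) \left(- \frac{13940615027}{241012404} - 177618\right) = \left(-93753\right) \left(- \frac{42822081788699}{241012404}\right) = \frac{446077625992877483}{26779156}$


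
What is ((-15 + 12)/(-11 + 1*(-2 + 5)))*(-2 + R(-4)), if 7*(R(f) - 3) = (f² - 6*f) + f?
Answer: 129/56 ≈ 2.3036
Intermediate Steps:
R(f) = 3 - 5*f/7 + f²/7 (R(f) = 3 + ((f² - 6*f) + f)/7 = 3 + (f² - 5*f)/7 = 3 + (-5*f/7 + f²/7) = 3 - 5*f/7 + f²/7)
((-15 + 12)/(-11 + 1*(-2 + 5)))*(-2 + R(-4)) = ((-15 + 12)/(-11 + 1*(-2 + 5)))*(-2 + (3 - 5/7*(-4) + (⅐)*(-4)²)) = (-3/(-11 + 1*3))*(-2 + (3 + 20/7 + (⅐)*16)) = (-3/(-11 + 3))*(-2 + (3 + 20/7 + 16/7)) = (-3/(-8))*(-2 + 57/7) = -3*(-⅛)*(43/7) = (3/8)*(43/7) = 129/56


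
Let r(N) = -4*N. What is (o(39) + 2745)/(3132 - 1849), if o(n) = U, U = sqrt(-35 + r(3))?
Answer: 2745/1283 + I*sqrt(47)/1283 ≈ 2.1395 + 0.0053435*I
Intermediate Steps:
U = I*sqrt(47) (U = sqrt(-35 - 4*3) = sqrt(-35 - 12) = sqrt(-47) = I*sqrt(47) ≈ 6.8557*I)
o(n) = I*sqrt(47)
(o(39) + 2745)/(3132 - 1849) = (I*sqrt(47) + 2745)/(3132 - 1849) = (2745 + I*sqrt(47))/1283 = (2745 + I*sqrt(47))*(1/1283) = 2745/1283 + I*sqrt(47)/1283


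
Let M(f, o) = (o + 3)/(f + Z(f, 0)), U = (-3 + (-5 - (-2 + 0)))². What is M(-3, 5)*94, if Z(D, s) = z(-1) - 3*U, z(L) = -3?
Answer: -376/57 ≈ -6.5965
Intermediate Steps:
U = 36 (U = (-3 + (-5 - 1*(-2)))² = (-3 + (-5 + 2))² = (-3 - 3)² = (-6)² = 36)
Z(D, s) = -111 (Z(D, s) = -3 - 3*36 = -3 - 108 = -111)
M(f, o) = (3 + o)/(-111 + f) (M(f, o) = (o + 3)/(f - 111) = (3 + o)/(-111 + f))
M(-3, 5)*94 = ((3 + 5)/(-111 - 3))*94 = (8/(-114))*94 = -1/114*8*94 = -4/57*94 = -376/57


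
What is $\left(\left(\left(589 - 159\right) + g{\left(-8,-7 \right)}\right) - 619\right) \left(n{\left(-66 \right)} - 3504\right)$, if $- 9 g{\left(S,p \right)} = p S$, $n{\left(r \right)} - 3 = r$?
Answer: $\frac{2089073}{3} \approx 6.9636 \cdot 10^{5}$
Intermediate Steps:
$n{\left(r \right)} = 3 + r$
$g{\left(S,p \right)} = - \frac{S p}{9}$ ($g{\left(S,p \right)} = - \frac{p S}{9} = - \frac{S p}{9}$)
$\left(\left(\left(589 - 159\right) + g{\left(-8,-7 \right)}\right) - 619\right) \left(n{\left(-66 \right)} - 3504\right) = \left(\left(\left(589 - 159\right) - \left(- \frac{8}{9}\right) \left(-7\right)\right) - 619\right) \left(\left(3 - 66\right) - 3504\right) = \left(\left(430 - \frac{56}{9}\right) - 619\right) \left(-63 - 3504\right) = \left(\frac{3814}{9} - 619\right) \left(-3567\right) = \left(- \frac{1757}{9}\right) \left(-3567\right) = \frac{2089073}{3}$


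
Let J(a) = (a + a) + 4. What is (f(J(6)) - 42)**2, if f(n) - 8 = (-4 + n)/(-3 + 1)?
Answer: 1600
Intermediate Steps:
J(a) = 4 + 2*a (J(a) = 2*a + 4 = 4 + 2*a)
f(n) = 10 - n/2 (f(n) = 8 + (-4 + n)/(-3 + 1) = 8 + (-4 + n)/(-2) = 8 + (-4 + n)*(-1/2) = 8 + (2 - n/2) = 10 - n/2)
(f(J(6)) - 42)**2 = ((10 - (4 + 2*6)/2) - 42)**2 = ((10 - (4 + 12)/2) - 42)**2 = ((10 - 1/2*16) - 42)**2 = ((10 - 8) - 42)**2 = (2 - 42)**2 = (-40)**2 = 1600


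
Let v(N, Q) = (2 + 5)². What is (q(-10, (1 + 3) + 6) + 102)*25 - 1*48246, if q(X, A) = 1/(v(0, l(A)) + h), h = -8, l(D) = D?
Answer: -1873511/41 ≈ -45695.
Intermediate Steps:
v(N, Q) = 49 (v(N, Q) = 7² = 49)
q(X, A) = 1/41 (q(X, A) = 1/(49 - 8) = 1/41)
(q(-10, (1 + 3) + 6) + 102)*25 - 1*48246 = (1/41 + 102)*25 - 1*48246 = (4183/41)*25 - 48246 = 104575/41 - 48246 = -1873511/41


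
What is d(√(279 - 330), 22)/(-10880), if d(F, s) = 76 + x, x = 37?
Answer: -113/10880 ≈ -0.010386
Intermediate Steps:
d(F, s) = 113 (d(F, s) = 76 + 37 = 113)
d(√(279 - 330), 22)/(-10880) = 113/(-10880) = 113*(-1/10880) = -113/10880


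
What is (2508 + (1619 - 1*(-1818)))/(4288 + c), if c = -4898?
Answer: -1189/122 ≈ -9.7459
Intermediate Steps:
(2508 + (1619 - 1*(-1818)))/(4288 + c) = (2508 + (1619 - 1*(-1818)))/(4288 - 4898) = (2508 + (1619 + 1818))/(-610) = (2508 + 3437)*(-1/610) = 5945*(-1/610) = -1189/122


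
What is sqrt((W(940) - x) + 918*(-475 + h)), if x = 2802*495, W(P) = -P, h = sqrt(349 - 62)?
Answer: sqrt(-1823980 + 918*sqrt(287)) ≈ 1344.8*I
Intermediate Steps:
h = sqrt(287) ≈ 16.941
x = 1386990
sqrt((W(940) - x) + 918*(-475 + h)) = sqrt((-1*940 - 1*1386990) + 918*(-475 + sqrt(287))) = sqrt((-940 - 1386990) + (-436050 + 918*sqrt(287))) = sqrt(-1387930 + (-436050 + 918*sqrt(287))) = sqrt(-1823980 + 918*sqrt(287))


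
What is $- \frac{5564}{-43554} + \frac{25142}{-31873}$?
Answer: $- \frac{458846648}{694098321} \approx -0.66107$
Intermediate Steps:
$- \frac{5564}{-43554} + \frac{25142}{-31873} = \left(-5564\right) \left(- \frac{1}{43554}\right) + 25142 \left(- \frac{1}{31873}\right) = \frac{2782}{21777} - \frac{25142}{31873} = - \frac{458846648}{694098321}$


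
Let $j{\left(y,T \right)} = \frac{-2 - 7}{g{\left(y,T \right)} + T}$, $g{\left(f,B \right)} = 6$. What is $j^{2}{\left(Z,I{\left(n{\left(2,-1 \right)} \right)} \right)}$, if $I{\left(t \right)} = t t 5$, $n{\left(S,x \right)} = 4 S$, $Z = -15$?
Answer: $\frac{81}{106276} \approx 0.00076217$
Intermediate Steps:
$I{\left(t \right)} = 5 t^{2}$ ($I{\left(t \right)} = t 5 t = 5 t^{2}$)
$j{\left(y,T \right)} = - \frac{9}{6 + T}$ ($j{\left(y,T \right)} = \frac{-2 - 7}{6 + T} = - \frac{9}{6 + T}$)
$j^{2}{\left(Z,I{\left(n{\left(2,-1 \right)} \right)} \right)} = \left(- \frac{9}{6 + 5 \left(4 \cdot 2\right)^{2}}\right)^{2} = \left(- \frac{9}{6 + 5 \cdot 8^{2}}\right)^{2} = \left(- \frac{9}{6 + 5 \cdot 64}\right)^{2} = \left(- \frac{9}{6 + 320}\right)^{2} = \left(- \frac{9}{326}\right)^{2} = \frac{81}{106276}$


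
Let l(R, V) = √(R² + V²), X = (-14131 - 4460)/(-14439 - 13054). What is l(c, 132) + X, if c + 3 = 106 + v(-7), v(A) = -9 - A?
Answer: 18591/27493 + 5*√1105 ≈ 166.88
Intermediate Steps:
c = 101 (c = -3 + (106 + (-9 - 1*(-7))) = -3 + (106 + (-9 + 7)) = -3 + (106 - 2) = -3 + 104 = 101)
X = 18591/27493 (X = -18591/(-27493) = -18591*(-1/27493) = 18591/27493 ≈ 0.67621)
l(c, 132) + X = √(101² + 132²) + 18591/27493 = √(10201 + 17424) + 18591/27493 = √27625 + 18591/27493 = 5*√1105 + 18591/27493 = 18591/27493 + 5*√1105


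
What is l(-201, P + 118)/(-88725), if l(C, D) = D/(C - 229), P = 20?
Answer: 23/6358625 ≈ 3.6171e-6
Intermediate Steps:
l(C, D) = D/(-229 + C)
l(-201, P + 118)/(-88725) = ((20 + 118)/(-229 - 201))/(-88725) = (138/(-430))*(-1/88725) = (138*(-1/430))*(-1/88725) = -69/215*(-1/88725) = 23/6358625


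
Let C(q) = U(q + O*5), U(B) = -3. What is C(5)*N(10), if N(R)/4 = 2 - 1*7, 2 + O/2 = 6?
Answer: 60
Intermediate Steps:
O = 8 (O = -4 + 2*6 = -4 + 12 = 8)
C(q) = -3
N(R) = -20 (N(R) = 4*(2 - 1*7) = 4*(2 - 7) = 4*(-5) = -20)
C(5)*N(10) = -3*(-20) = 60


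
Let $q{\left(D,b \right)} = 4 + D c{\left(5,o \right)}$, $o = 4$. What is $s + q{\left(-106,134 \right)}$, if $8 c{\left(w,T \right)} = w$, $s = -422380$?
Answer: $- \frac{1689769}{4} \approx -4.2244 \cdot 10^{5}$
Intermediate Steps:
$c{\left(w,T \right)} = \frac{w}{8}$
$q{\left(D,b \right)} = 4 + \frac{5 D}{8}$ ($q{\left(D,b \right)} = 4 + D \frac{1}{8} \cdot 5 = 4 + D \frac{5}{8} = 4 + \frac{5 D}{8}$)
$s + q{\left(-106,134 \right)} = -422380 + \left(4 + \frac{5}{8} \left(-106\right)\right) = -422380 + \left(4 - \frac{265}{4}\right) = -422380 - \frac{249}{4} = - \frac{1689769}{4}$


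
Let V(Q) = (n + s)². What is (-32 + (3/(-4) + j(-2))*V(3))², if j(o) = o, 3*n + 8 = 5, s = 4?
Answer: 51529/16 ≈ 3220.6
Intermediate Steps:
n = -1 (n = -8/3 + (⅓)*5 = -8/3 + 5/3 = -1)
V(Q) = 9 (V(Q) = (-1 + 4)² = 3² = 9)
(-32 + (3/(-4) + j(-2))*V(3))² = (-32 + (3/(-4) - 2)*9)² = (-32 + (3*(-¼) - 2)*9)² = (-32 + (-¾ - 2)*9)² = (-32 - 11/4*9)² = (-32 - 99/4)² = (-227/4)² = 51529/16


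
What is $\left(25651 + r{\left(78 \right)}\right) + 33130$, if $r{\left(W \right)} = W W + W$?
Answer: $64943$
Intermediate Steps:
$r{\left(W \right)} = W + W^{2}$ ($r{\left(W \right)} = W^{2} + W = W + W^{2}$)
$\left(25651 + r{\left(78 \right)}\right) + 33130 = \left(25651 + 78 \left(1 + 78\right)\right) + 33130 = \left(25651 + 78 \cdot 79\right) + 33130 = \left(25651 + 6162\right) + 33130 = 31813 + 33130 = 64943$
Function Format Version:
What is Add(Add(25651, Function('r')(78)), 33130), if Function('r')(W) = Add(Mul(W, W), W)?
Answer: 64943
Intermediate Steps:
Function('r')(W) = Add(W, Pow(W, 2)) (Function('r')(W) = Add(Pow(W, 2), W) = Add(W, Pow(W, 2)))
Add(Add(25651, Function('r')(78)), 33130) = Add(Add(25651, Mul(78, Add(1, 78))), 33130) = Add(Add(25651, Mul(78, 79)), 33130) = Add(Add(25651, 6162), 33130) = Add(31813, 33130) = 64943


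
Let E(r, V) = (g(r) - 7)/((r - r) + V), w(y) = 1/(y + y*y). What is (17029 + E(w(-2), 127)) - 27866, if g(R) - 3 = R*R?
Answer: -5505211/508 ≈ -10837.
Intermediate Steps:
w(y) = 1/(y + y**2)
g(R) = 3 + R**2 (g(R) = 3 + R*R = 3 + R**2)
E(r, V) = (-4 + r**2)/V (E(r, V) = ((3 + r**2) - 7)/((r - r) + V) = (-4 + r**2)/(0 + V) = (-4 + r**2)/V)
(17029 + E(w(-2), 127)) - 27866 = (17029 + (-4 + (1/((-2)*(1 - 2)))**2)/127) - 27866 = (17029 + (-4 + (-1/2/(-1))**2)/127) - 27866 = (17029 + (-4 + (-1/2*(-1))**2)/127) - 27866 = (17029 + (-4 + (1/2)**2)/127) - 27866 = (17029 + (-4 + 1/4)/127) - 27866 = (17029 + (1/127)*(-15/4)) - 27866 = (17029 - 15/508) - 27866 = 8650717/508 - 27866 = -5505211/508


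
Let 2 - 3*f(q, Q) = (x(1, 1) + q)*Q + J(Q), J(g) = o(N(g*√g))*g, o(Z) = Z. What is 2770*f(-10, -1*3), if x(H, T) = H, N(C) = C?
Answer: -69250/3 - 8310*I*√3 ≈ -23083.0 - 14393.0*I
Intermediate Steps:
J(g) = g^(5/2) (J(g) = (g*√g)*g = g^(3/2)*g = g^(5/2))
f(q, Q) = ⅔ - Q^(5/2)/3 - Q*(1 + q)/3 (f(q, Q) = ⅔ - ((1 + q)*Q + Q^(5/2))/3 = ⅔ - (Q*(1 + q) + Q^(5/2))/3 = ⅔ - (Q^(5/2) + Q*(1 + q))/3 = ⅔ + (-Q^(5/2)/3 - Q*(1 + q)/3) = ⅔ - Q^(5/2)/3 - Q*(1 + q)/3)
2770*f(-10, -1*3) = 2770*(⅔ - (-1)*3/3 - 9*I*√3/3 - ⅓*(-1*3)*(-10)) = 2770*(⅔ - ⅓*(-3) - 3*I*√3 - ⅓*(-3)*(-10)) = 2770*(⅔ + 1 - 3*I*√3 - 10) = 2770*(-25/3 - 3*I*√3) = -69250/3 - 8310*I*√3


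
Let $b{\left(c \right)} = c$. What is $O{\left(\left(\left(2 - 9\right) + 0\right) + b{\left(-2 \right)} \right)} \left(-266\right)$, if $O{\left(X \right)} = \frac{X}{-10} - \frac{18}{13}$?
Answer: $\frac{8379}{65} \approx 128.91$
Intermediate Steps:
$O{\left(X \right)} = - \frac{18}{13} - \frac{X}{10}$ ($O{\left(X \right)} = X \left(- \frac{1}{10}\right) - \frac{18}{13} = - \frac{X}{10} - \frac{18}{13} = - \frac{18}{13} - \frac{X}{10}$)
$O{\left(\left(\left(2 - 9\right) + 0\right) + b{\left(-2 \right)} \right)} \left(-266\right) = \left(- \frac{18}{13} - \frac{\left(\left(2 - 9\right) + 0\right) - 2}{10}\right) \left(-266\right) = \left(- \frac{18}{13} - \frac{\left(-7 + 0\right) - 2}{10}\right) \left(-266\right) = \left(- \frac{18}{13} - \frac{-7 - 2}{10}\right) \left(-266\right) = \left(- \frac{18}{13} - - \frac{9}{10}\right) \left(-266\right) = \left(- \frac{18}{13} + \frac{9}{10}\right) \left(-266\right) = \left(- \frac{63}{130}\right) \left(-266\right) = \frac{8379}{65}$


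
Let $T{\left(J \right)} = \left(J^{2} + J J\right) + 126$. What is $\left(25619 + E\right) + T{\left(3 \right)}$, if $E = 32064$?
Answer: $57827$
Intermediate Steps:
$T{\left(J \right)} = 126 + 2 J^{2}$ ($T{\left(J \right)} = \left(J^{2} + J^{2}\right) + 126 = 2 J^{2} + 126 = 126 + 2 J^{2}$)
$\left(25619 + E\right) + T{\left(3 \right)} = \left(25619 + 32064\right) + \left(126 + 2 \cdot 3^{2}\right) = 57683 + \left(126 + 2 \cdot 9\right) = 57683 + \left(126 + 18\right) = 57683 + 144 = 57827$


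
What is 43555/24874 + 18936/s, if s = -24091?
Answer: 578269441/599239534 ≈ 0.96501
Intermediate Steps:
43555/24874 + 18936/s = 43555/24874 + 18936/(-24091) = 43555*(1/24874) + 18936*(-1/24091) = 43555/24874 - 18936/24091 = 578269441/599239534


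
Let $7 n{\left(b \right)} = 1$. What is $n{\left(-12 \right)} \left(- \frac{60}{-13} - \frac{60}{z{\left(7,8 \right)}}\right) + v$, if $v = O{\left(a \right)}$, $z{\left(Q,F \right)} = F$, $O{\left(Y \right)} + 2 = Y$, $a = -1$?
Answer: $- \frac{621}{182} \approx -3.4121$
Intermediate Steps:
$O{\left(Y \right)} = -2 + Y$
$v = -3$ ($v = -2 - 1 = -3$)
$n{\left(b \right)} = \frac{1}{7}$ ($n{\left(b \right)} = \frac{1}{7} \cdot 1 = \frac{1}{7}$)
$n{\left(-12 \right)} \left(- \frac{60}{-13} - \frac{60}{z{\left(7,8 \right)}}\right) + v = \frac{- \frac{60}{-13} - \frac{60}{8}}{7} - 3 = \frac{\left(-60\right) \left(- \frac{1}{13}\right) - \frac{15}{2}}{7} - 3 = \frac{\frac{60}{13} - \frac{15}{2}}{7} - 3 = \frac{1}{7} \left(- \frac{75}{26}\right) - 3 = - \frac{75}{182} - 3 = - \frac{621}{182}$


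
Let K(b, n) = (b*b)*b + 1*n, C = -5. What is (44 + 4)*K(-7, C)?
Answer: -16704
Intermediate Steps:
K(b, n) = n + b³ (K(b, n) = b²*b + n = b³ + n = n + b³)
(44 + 4)*K(-7, C) = (44 + 4)*(-5 + (-7)³) = 48*(-5 - 343) = 48*(-348) = -16704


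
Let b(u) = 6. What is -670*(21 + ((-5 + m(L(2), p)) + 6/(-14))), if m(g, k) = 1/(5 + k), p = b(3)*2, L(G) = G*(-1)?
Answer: -1246200/119 ≈ -10472.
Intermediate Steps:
L(G) = -G
p = 12 (p = 6*2 = 12)
-670*(21 + ((-5 + m(L(2), p)) + 6/(-14))) = -670*(21 + ((-5 + 1/(5 + 12)) + 6/(-14))) = -670*(21 + ((-5 + 1/17) + 6*(-1/14))) = -670*(21 + ((-5 + 1/17) - 3/7)) = -670*(21 + (-84/17 - 3/7)) = -670*(21 - 639/119) = -670*1860/119 = -1246200/119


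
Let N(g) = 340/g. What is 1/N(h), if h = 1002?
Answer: 501/170 ≈ 2.9471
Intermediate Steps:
1/N(h) = 1/(340/1002) = 1/(340*(1/1002)) = 1/(170/501) = 501/170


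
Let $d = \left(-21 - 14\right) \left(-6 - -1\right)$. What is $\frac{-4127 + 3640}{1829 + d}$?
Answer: $- \frac{487}{2004} \approx -0.24301$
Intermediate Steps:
$d = 175$ ($d = - 35 \left(-6 + 1\right) = \left(-35\right) \left(-5\right) = 175$)
$\frac{-4127 + 3640}{1829 + d} = \frac{-4127 + 3640}{1829 + 175} = - \frac{487}{2004}$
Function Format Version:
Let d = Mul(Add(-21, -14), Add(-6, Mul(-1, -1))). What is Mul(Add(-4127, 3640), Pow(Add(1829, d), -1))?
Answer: Rational(-487, 2004) ≈ -0.24301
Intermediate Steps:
d = 175 (d = Mul(-35, Add(-6, 1)) = Mul(-35, -5) = 175)
Mul(Add(-4127, 3640), Pow(Add(1829, d), -1)) = Mul(Add(-4127, 3640), Pow(Add(1829, 175), -1)) = Mul(-487, Pow(2004, -1)) = Mul(-487, Rational(1, 2004)) = Rational(-487, 2004)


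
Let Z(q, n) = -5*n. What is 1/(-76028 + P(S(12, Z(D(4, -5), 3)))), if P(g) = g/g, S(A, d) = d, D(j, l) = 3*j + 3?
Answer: -1/76027 ≈ -1.3153e-5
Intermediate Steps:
D(j, l) = 3 + 3*j
P(g) = 1
1/(-76028 + P(S(12, Z(D(4, -5), 3)))) = 1/(-76028 + 1) = 1/(-76027) = -1/76027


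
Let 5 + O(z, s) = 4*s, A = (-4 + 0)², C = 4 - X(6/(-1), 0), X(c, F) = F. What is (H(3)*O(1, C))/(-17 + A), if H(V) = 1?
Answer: -11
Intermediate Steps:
C = 4 (C = 4 - 1*0 = 4 + 0 = 4)
A = 16 (A = (-4)² = 16)
O(z, s) = -5 + 4*s
(H(3)*O(1, C))/(-17 + A) = (1*(-5 + 4*4))/(-17 + 16) = (1*(-5 + 16))/(-1) = (1*11)*(-1) = 11*(-1) = -11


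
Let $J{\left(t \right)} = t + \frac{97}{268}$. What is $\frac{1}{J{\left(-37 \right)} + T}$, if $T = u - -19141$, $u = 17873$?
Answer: $\frac{268}{9909933} \approx 2.7044 \cdot 10^{-5}$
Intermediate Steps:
$J{\left(t \right)} = \frac{97}{268} + t$ ($J{\left(t \right)} = t + 97 \cdot \frac{1}{268} = t + \frac{97}{268} = \frac{97}{268} + t$)
$T = 37014$ ($T = 17873 - -19141 = 17873 + 19141 = 37014$)
$\frac{1}{J{\left(-37 \right)} + T} = \frac{1}{\left(\frac{97}{268} - 37\right) + 37014} = \frac{1}{- \frac{9819}{268} + 37014} = \frac{1}{\frac{9909933}{268}} = \frac{268}{9909933}$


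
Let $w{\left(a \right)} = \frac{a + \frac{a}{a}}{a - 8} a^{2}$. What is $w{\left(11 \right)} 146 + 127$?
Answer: $70791$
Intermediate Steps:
$w{\left(a \right)} = \frac{a^{2} \left(1 + a\right)}{-8 + a}$ ($w{\left(a \right)} = \frac{a + 1}{-8 + a} a^{2} = \frac{1 + a}{-8 + a} a^{2} = \frac{a^{2} \left(1 + a\right)}{-8 + a}$)
$w{\left(11 \right)} 146 + 127 = \frac{11^{2} \left(1 + 11\right)}{-8 + 11} \cdot 146 + 127 = 121 \cdot \frac{1}{3} \cdot 12 \cdot 146 + 127 = 484 \cdot 146 + 127 = 70664 + 127 = 70791$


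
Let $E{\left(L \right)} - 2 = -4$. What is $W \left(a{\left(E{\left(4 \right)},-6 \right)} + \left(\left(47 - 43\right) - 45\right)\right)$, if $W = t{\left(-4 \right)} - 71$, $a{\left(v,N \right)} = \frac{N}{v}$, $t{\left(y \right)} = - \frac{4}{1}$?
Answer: $2850$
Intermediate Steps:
$E{\left(L \right)} = -2$ ($E{\left(L \right)} = 2 - 4 = -2$)
$t{\left(y \right)} = -4$ ($t{\left(y \right)} = \left(-4\right) 1 = -4$)
$W = -75$ ($W = -4 - 71 = -75$)
$W \left(a{\left(E{\left(4 \right)},-6 \right)} + \left(\left(47 - 43\right) - 45\right)\right) = - 75 \left(- \frac{6}{-2} + \left(\left(47 - 43\right) - 45\right)\right) = - 75 \left(\left(-6\right) \left(- \frac{1}{2}\right) + \left(4 - 45\right)\right) = - 75 \left(3 - 41\right) = \left(-75\right) \left(-38\right) = 2850$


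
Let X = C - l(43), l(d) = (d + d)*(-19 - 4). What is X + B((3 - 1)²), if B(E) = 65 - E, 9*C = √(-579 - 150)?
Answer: 2039 + 3*I ≈ 2039.0 + 3.0*I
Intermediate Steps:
l(d) = -46*d (l(d) = (2*d)*(-23) = -46*d)
C = 3*I (C = √(-579 - 150)/9 = √(-729)/9 = (27*I)/9 = 3*I ≈ 3.0*I)
X = 1978 + 3*I (X = 3*I - (-46)*43 = 3*I - 1*(-1978) = 3*I + 1978 = 1978 + 3*I ≈ 1978.0 + 3.0*I)
X + B((3 - 1)²) = (1978 + 3*I) + (65 - (3 - 1)²) = (1978 + 3*I) + (65 - 1*2²) = (1978 + 3*I) + (65 - 1*4) = (1978 + 3*I) + (65 - 4) = (1978 + 3*I) + 61 = 2039 + 3*I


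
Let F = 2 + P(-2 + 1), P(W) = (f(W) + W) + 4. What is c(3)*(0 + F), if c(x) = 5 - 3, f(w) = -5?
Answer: 0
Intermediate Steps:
P(W) = -1 + W (P(W) = (-5 + W) + 4 = -1 + W)
F = 0 (F = 2 + (-1 + (-2 + 1)) = 2 + (-1 - 1) = 2 - 2 = 0)
c(x) = 2
c(3)*(0 + F) = 2*(0 + 0) = 2*0 = 0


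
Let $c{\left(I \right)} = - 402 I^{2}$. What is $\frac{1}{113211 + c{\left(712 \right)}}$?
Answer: $- \frac{1}{203678277} \approx -4.9097 \cdot 10^{-9}$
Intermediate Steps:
$\frac{1}{113211 + c{\left(712 \right)}} = \frac{1}{113211 - 402 \cdot 712^{2}} = \frac{1}{113211 - 203791488} = \frac{1}{-203678277} = - \frac{1}{203678277}$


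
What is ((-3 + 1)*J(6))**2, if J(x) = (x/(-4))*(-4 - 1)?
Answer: 225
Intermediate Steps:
J(x) = 5*x/4 (J(x) = (x*(-1/4))*(-5) = -x/4*(-5) = 5*x/4)
((-3 + 1)*J(6))**2 = ((-3 + 1)*((5/4)*6))**2 = (-2*15/2)**2 = (-15)**2 = 225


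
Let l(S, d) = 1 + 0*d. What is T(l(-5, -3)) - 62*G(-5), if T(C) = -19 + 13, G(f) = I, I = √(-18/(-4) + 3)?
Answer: -6 - 31*√30 ≈ -175.79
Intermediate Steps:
l(S, d) = 1 (l(S, d) = 1 + 0 = 1)
I = √30/2 (I = √(-18*(-¼) + 3) = √(9/2 + 3) = √(15/2) = √30/2 ≈ 2.7386)
G(f) = √30/2
T(C) = -6
T(l(-5, -3)) - 62*G(-5) = -6 - 31*√30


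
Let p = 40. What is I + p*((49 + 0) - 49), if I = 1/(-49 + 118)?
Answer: 1/69 ≈ 0.014493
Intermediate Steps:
I = 1/69 ≈ 0.014493
I + p*((49 + 0) - 49) = 1/69 + 40*((49 + 0) - 49) = 1/69 + 40*(49 - 49) = 1/69 + 40*0 = 1/69 + 0 = 1/69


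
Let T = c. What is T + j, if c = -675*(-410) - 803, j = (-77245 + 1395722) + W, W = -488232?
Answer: 1106192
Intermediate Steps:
j = 830245 (j = (-77245 + 1395722) - 488232 = 1318477 - 488232 = 830245)
c = 275947 (c = 276750 - 803 = 275947)
T = 275947
T + j = 275947 + 830245 = 1106192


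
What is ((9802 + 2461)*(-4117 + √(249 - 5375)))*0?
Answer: 0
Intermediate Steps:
((9802 + 2461)*(-4117 + √(249 - 5375)))*0 = (12263*(-4117 + √(-5126)))*0 = (12263*(-4117 + I*√5126))*0 = (-50486771 + 12263*I*√5126)*0 = 0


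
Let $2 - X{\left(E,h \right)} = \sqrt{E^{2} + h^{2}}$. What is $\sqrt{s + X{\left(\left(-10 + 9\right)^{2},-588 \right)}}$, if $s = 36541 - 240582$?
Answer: $\sqrt{-204039 - \sqrt{345745}} \approx 452.36 i$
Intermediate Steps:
$s = -204041$
$X{\left(E,h \right)} = 2 - \sqrt{E^{2} + h^{2}}$
$\sqrt{s + X{\left(\left(-10 + 9\right)^{2},-588 \right)}} = \sqrt{-204041 + \left(2 - \sqrt{\left(\left(-10 + 9\right)^{2}\right)^{2} + \left(-588\right)^{2}}\right)} = \sqrt{-204041 + \left(2 - \sqrt{\left(\left(-1\right)^{2}\right)^{2} + 345744}\right)} = \sqrt{-204041 + \left(2 - \sqrt{1^{2} + 345744}\right)} = \sqrt{-204041 + \left(2 - \sqrt{1 + 345744}\right)} = \sqrt{-204041 + \left(2 - \sqrt{345745}\right)} = \sqrt{-204039 - \sqrt{345745}}$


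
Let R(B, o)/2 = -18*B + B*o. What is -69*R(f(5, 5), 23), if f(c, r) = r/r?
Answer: -690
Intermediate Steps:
f(c, r) = 1
R(B, o) = -36*B + 2*B*o (R(B, o) = 2*(-18*B + B*o) = -36*B + 2*B*o)
-69*R(f(5, 5), 23) = -138*(-18 + 23) = -138*5 = -69*10 = -690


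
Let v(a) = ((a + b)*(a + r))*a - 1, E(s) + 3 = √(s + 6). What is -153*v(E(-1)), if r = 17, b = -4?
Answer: -47889 + 17442*√5 ≈ -8887.5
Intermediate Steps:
E(s) = -3 + √(6 + s) (E(s) = -3 + √(s + 6) = -3 + √(6 + s))
v(a) = -1 + a*(-4 + a)*(17 + a) (v(a) = ((a - 4)*(a + 17))*a - 1 = ((-4 + a)*(17 + a))*a - 1 = a*(-4 + a)*(17 + a) - 1 = -1 + a*(-4 + a)*(17 + a))
-153*v(E(-1)) = -153*(-1 + (-3 + √(6 - 1))³ - 68*(-3 + √(6 - 1)) + 13*(-3 + √(6 - 1))²) = -153*(-1 + (-3 + √5)³ - 68*(-3 + √5) + 13*(-3 + √5)²) = -153*(-1 + (-3 + √5)³ + (204 - 68*√5) + 13*(-3 + √5)²) = -153*(203 + (-3 + √5)³ - 68*√5 + 13*(-3 + √5)²) = -31059 - 1989*(-3 + √5)² - 153*(-3 + √5)³ + 10404*√5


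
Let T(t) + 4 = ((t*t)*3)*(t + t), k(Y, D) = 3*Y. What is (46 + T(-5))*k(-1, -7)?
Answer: 2124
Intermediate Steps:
T(t) = -4 + 6*t**3 (T(t) = -4 + ((t*t)*3)*(t + t) = -4 + (t**2*3)*(2*t) = -4 + (3*t**2)*(2*t) = -4 + 6*t**3)
(46 + T(-5))*k(-1, -7) = (46 + (-4 + 6*(-5)**3))*(3*(-1)) = (46 + (-4 + 6*(-125)))*(-3) = (46 + (-4 - 750))*(-3) = (46 - 754)*(-3) = -708*(-3) = 2124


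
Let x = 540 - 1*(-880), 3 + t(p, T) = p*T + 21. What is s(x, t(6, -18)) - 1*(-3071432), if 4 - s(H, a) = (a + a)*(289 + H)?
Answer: 3379056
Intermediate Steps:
t(p, T) = 18 + T*p (t(p, T) = -3 + (p*T + 21) = -3 + (T*p + 21) = -3 + (21 + T*p) = 18 + T*p)
x = 1420 (x = 540 + 880 = 1420)
s(H, a) = 4 - 2*a*(289 + H) (s(H, a) = 4 - (a + a)*(289 + H) = 4 - 2*a*(289 + H))
s(x, t(6, -18)) - 1*(-3071432) = (4 - 578*(18 - 18*6) - 2*1420*(18 - 18*6)) - 1*(-3071432) = (4 - 578*(18 - 108) - 2*1420*(18 - 108)) + 3071432 = (4 - 578*(-90) - 2*1420*(-90)) + 3071432 = (4 + 52020 + 255600) + 3071432 = 307624 + 3071432 = 3379056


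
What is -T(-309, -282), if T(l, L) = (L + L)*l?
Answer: -174276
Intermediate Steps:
T(l, L) = 2*L*l (T(l, L) = (2*L)*l = 2*L*l)
-T(-309, -282) = -2*(-282)*(-309) = -1*174276 = -174276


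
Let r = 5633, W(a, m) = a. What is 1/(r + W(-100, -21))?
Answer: 1/5533 ≈ 0.00018073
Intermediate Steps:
1/(r + W(-100, -21)) = 1/(5633 - 100) = 1/5533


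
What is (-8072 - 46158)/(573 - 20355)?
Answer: 27115/9891 ≈ 2.7414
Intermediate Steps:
(-8072 - 46158)/(573 - 20355) = -54230/(-19782) = -54230*(-1/19782) = 27115/9891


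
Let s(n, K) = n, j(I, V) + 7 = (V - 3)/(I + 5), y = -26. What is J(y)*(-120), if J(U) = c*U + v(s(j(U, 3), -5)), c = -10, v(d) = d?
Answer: -30360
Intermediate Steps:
j(I, V) = -7 + (-3 + V)/(5 + I) (j(I, V) = -7 + (V - 3)/(I + 5) = -7 + (-3 + V)/(5 + I))
J(U) = -10*U + (-35 - 7*U)/(5 + U) (J(U) = -10*U + (-38 + 3 - 7*U)/(5 + U) = -10*U + (-35 - 7*U)/(5 + U))
J(y)*(-120) = (-7 - 10*(-26))*(-120) = (-7 + 260)*(-120) = 253*(-120) = -30360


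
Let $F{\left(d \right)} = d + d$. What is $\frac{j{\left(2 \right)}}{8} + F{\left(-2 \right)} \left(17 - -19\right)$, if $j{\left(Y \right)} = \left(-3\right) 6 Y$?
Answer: $- \frac{297}{2} \approx -148.5$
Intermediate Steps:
$j{\left(Y \right)} = - 18 Y$
$F{\left(d \right)} = 2 d$
$\frac{j{\left(2 \right)}}{8} + F{\left(-2 \right)} \left(17 - -19\right) = \frac{\left(-18\right) 2}{8} + 2 \left(-2\right) \left(17 - -19\right) = \left(-36\right) \frac{1}{8} - 4 \left(17 + 19\right) = - \frac{9}{2} - 144 = - \frac{297}{2}$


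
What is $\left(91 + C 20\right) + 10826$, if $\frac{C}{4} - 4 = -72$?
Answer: $5477$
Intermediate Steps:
$C = -272$ ($C = 16 + 4 \left(-72\right) = 16 - 288 = -272$)
$\left(91 + C 20\right) + 10826 = \left(91 - 5440\right) + 10826 = -5349 + 10826 = 5477$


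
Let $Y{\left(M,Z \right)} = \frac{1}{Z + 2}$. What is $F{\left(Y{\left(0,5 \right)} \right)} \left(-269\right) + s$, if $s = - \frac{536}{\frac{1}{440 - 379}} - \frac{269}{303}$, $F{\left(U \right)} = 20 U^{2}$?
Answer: $- \frac{487080833}{14847} \approx -32807.0$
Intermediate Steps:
$Y{\left(M,Z \right)} = \frac{1}{2 + Z}$
$s = - \frac{9907157}{303}$ ($s = - \frac{536}{\frac{1}{61}} - \frac{269}{303} = - 536 \frac{1}{\frac{1}{61}} - \frac{269}{303} = \left(-536\right) 61 - \frac{269}{303} = -32696 - \frac{269}{303} = - \frac{9907157}{303} \approx -32697.0$)
$F{\left(Y{\left(0,5 \right)} \right)} \left(-269\right) + s = 20 \left(\frac{1}{2 + 5}\right)^{2} \left(-269\right) - \frac{9907157}{303} = 20 \left(\frac{1}{7}\right)^{2} \left(-269\right) - \frac{9907157}{303} = \frac{20}{49} \left(-269\right) - \frac{9907157}{303} = - \frac{5380}{49} - \frac{9907157}{303} = - \frac{487080833}{14847}$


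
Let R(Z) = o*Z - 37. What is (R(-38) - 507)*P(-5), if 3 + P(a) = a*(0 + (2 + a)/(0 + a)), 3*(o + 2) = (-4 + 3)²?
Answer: 2884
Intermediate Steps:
o = -5/3 (o = -2 + (-4 + 3)²/3 = -2 + (⅓)*(-1)² = -2 + (⅓)*1 = -2 + ⅓ = -5/3 ≈ -1.6667)
P(a) = -1 + a (P(a) = -3 + a*(0 + (2 + a)/(0 + a)) = -3 + a*(0 + (2 + a)/a) = -3 + a*((2 + a)/a) = -3 + (2 + a) = -1 + a)
R(Z) = -37 - 5*Z/3 (R(Z) = -5*Z/3 - 37 = -37 - 5*Z/3)
(R(-38) - 507)*P(-5) = ((-37 - 5/3*(-38)) - 507)*(-1 - 5) = ((-37 + 190/3) - 507)*(-6) = (79/3 - 507)*(-6) = -1442/3*(-6) = 2884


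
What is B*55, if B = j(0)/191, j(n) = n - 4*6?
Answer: -1320/191 ≈ -6.9110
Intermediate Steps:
j(n) = -24 + n (j(n) = n - 24 = -24 + n)
B = -24/191 (B = (-24 + 0)/191 = -24*1/191 = -24/191 ≈ -0.12565)
B*55 = -24/191*55 = -1320/191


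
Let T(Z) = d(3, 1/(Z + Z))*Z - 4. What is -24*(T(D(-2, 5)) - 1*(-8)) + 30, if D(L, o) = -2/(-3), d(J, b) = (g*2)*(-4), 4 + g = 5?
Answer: 62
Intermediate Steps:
g = 1 (g = -4 + 5 = 1)
d(J, b) = -8 (d(J, b) = (1*2)*(-4) = 2*(-4) = -8)
D(L, o) = 2/3 (D(L, o) = -2*(-1/3) = 2/3)
T(Z) = -4 - 8*Z (T(Z) = -8*Z - 4 = -4 - 8*Z)
-24*(T(D(-2, 5)) - 1*(-8)) + 30 = -24*((-4 - 8*2/3) - 1*(-8)) + 30 = -24*((-4 - 16/3) + 8) + 30 = -24*(-28/3 + 8) + 30 = -24*(-4/3) + 30 = 32 + 30 = 62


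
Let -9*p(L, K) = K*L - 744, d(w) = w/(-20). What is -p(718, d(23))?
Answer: -15697/90 ≈ -174.41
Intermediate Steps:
d(w) = -w/20 (d(w) = w*(-1/20) = -w/20)
p(L, K) = 248/3 - K*L/9 (p(L, K) = -(K*L - 744)/9 = -(-744 + K*L)/9 = 248/3 - K*L/9)
-p(718, d(23)) = -(248/3 - ⅑*(-1/20*23)*718) = -(248/3 - ⅑*(-23/20)*718) = -(248/3 + 8257/90) = -1*15697/90 = -15697/90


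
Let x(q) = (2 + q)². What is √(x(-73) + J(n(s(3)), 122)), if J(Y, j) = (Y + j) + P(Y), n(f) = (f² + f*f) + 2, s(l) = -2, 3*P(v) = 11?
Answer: √46590/3 ≈ 71.949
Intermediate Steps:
P(v) = 11/3 (P(v) = (⅓)*11 = 11/3)
n(f) = 2 + 2*f² (n(f) = (f² + f²) + 2 = 2*f² + 2 = 2 + 2*f²)
J(Y, j) = 11/3 + Y + j (J(Y, j) = (Y + j) + 11/3 = 11/3 + Y + j)
√(x(-73) + J(n(s(3)), 122)) = √((2 - 73)² + (11/3 + (2 + 2*(-2)²) + 122)) = √((-71)² + (11/3 + (2 + 2*4) + 122)) = √(5041 + (11/3 + (2 + 8) + 122)) = √(5041 + (11/3 + 10 + 122)) = √(5041 + 407/3) = √(15530/3) = √46590/3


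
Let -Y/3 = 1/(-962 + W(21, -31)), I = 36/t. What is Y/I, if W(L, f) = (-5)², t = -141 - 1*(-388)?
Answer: 247/11244 ≈ 0.021967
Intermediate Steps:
t = 247 (t = -141 + 388 = 247)
W(L, f) = 25
I = 36/247 ≈ 0.14575
Y = 3/937 (Y = -3/(-962 + 25) = -3/(-937) = -3*(-1/937) = 3/937 ≈ 0.0032017)
Y/I = 3/(937*(36/247)) = (3/937)*(247/36) = 247/11244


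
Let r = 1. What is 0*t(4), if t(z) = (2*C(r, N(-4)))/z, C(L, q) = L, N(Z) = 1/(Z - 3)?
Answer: 0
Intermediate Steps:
N(Z) = 1/(-3 + Z)
t(z) = 2/z (t(z) = (2*1)/z = 2/z)
0*t(4) = 0*(2/4) = 0*(2*(¼)) = 0*(½) = 0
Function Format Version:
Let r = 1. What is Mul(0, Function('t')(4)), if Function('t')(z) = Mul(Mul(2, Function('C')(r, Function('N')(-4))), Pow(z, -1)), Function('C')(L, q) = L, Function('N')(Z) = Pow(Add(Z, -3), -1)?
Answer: 0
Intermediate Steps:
Function('N')(Z) = Pow(Add(-3, Z), -1)
Function('t')(z) = Mul(2, Pow(z, -1)) (Function('t')(z) = Mul(Mul(2, 1), Pow(z, -1)) = Mul(2, Pow(z, -1)))
Mul(0, Function('t')(4)) = Mul(0, Mul(2, Pow(4, -1))) = Mul(0, Mul(2, Rational(1, 4))) = Mul(0, Rational(1, 2)) = 0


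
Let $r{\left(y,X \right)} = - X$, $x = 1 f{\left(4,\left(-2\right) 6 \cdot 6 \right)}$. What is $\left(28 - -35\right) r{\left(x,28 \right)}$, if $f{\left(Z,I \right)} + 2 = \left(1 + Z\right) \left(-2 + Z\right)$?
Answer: $-1764$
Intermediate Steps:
$f{\left(Z,I \right)} = -2 + \left(1 + Z\right) \left(-2 + Z\right)$
$x = 8$ ($x = 1 \left(-4 + 4^{2} - 4\right) = 1 \left(-4 + 16 - 4\right) = 1 \cdot 8 = 8$)
$\left(28 - -35\right) r{\left(x,28 \right)} = \left(28 - -35\right) \left(\left(-1\right) 28\right) = \left(28 + 35\right) \left(-28\right) = 63 \left(-28\right) = -1764$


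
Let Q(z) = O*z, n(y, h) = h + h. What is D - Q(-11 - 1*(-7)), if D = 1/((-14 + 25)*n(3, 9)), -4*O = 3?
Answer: -593/198 ≈ -2.9949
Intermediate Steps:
n(y, h) = 2*h
O = -3/4 (O = -1/4*3 = -3/4 ≈ -0.75000)
Q(z) = -3*z/4
D = 1/198 (D = 1/((-14 + 25)*((2*9))) = 1/(11*18) = (1/11)*(1/18) = 1/198 ≈ 0.0050505)
D - Q(-11 - 1*(-7)) = 1/198 - (-3)*(-11 - 1*(-7))/4 = 1/198 - (-3)*(-11 + 7)/4 = 1/198 - (-3)*(-4)/4 = 1/198 - 1*3 = 1/198 - 3 = -593/198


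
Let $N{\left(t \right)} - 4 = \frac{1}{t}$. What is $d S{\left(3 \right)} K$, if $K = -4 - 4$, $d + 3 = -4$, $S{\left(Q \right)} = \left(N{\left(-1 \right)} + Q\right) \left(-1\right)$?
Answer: $-336$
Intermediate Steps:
$N{\left(t \right)} = 4 + \frac{1}{t}$
$S{\left(Q \right)} = -3 - Q$ ($S{\left(Q \right)} = \left(\left(4 + \frac{1}{-1}\right) + Q\right) \left(-1\right) = \left(\left(4 - 1\right) + Q\right) \left(-1\right) = \left(3 + Q\right) \left(-1\right) = -3 - Q$)
$d = -7$ ($d = -3 - 4 = -7$)
$K = -8$ ($K = -4 - 4 = -8$)
$d S{\left(3 \right)} K = - 7 \left(-3 - 3\right) \left(-8\right) = \left(-7\right) \left(-6\right) \left(-8\right) = 42 \left(-8\right) = -336$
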